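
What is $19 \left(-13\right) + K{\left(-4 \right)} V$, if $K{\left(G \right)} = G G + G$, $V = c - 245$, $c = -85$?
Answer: $-4207$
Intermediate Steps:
$V = -330$ ($V = -85 - 245 = -330$)
$K{\left(G \right)} = G + G^{2}$ ($K{\left(G \right)} = G^{2} + G = G + G^{2}$)
$19 \left(-13\right) + K{\left(-4 \right)} V = 19 \left(-13\right) + - 4 \left(1 - 4\right) \left(-330\right) = -247 + \left(-4\right) \left(-3\right) \left(-330\right) = -247 + 12 \left(-330\right) = -247 - 3960 = -4207$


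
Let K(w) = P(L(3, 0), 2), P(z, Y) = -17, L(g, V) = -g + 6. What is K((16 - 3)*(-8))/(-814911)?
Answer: 17/814911 ≈ 2.0861e-5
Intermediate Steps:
L(g, V) = 6 - g
K(w) = -17
K((16 - 3)*(-8))/(-814911) = -17/(-814911) = -17*(-1/814911) = 17/814911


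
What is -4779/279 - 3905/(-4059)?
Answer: -184934/11439 ≈ -16.167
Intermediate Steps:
-4779/279 - 3905/(-4059) = -4779*1/279 - 3905*(-1/4059) = -531/31 + 355/369 = -184934/11439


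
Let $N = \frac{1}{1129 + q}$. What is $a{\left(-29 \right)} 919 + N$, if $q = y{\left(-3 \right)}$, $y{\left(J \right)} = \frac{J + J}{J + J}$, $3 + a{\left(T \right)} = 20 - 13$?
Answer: $\frac{4153881}{1130} \approx 3676.0$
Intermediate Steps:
$a{\left(T \right)} = 4$ ($a{\left(T \right)} = -3 + \left(20 - 13\right) = -3 + 7 = 4$)
$y{\left(J \right)} = 1$ ($y{\left(J \right)} = \frac{2 J}{2 J} = 2 J \frac{1}{2 J} = 1$)
$q = 1$
$N = \frac{1}{1130}$ ($N = \frac{1}{1129 + 1} = \frac{1}{1130} \approx 0.00088496$)
$a{\left(-29 \right)} 919 + N = 4 \cdot 919 + \frac{1}{1130} = 3676 + \frac{1}{1130} = \frac{4153881}{1130}$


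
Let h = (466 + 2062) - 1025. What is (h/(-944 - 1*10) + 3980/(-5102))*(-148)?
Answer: 47134818/135203 ≈ 348.62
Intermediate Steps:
h = 1503 (h = 2528 - 1025 = 1503)
(h/(-944 - 1*10) + 3980/(-5102))*(-148) = (1503/(-944 - 1*10) + 3980/(-5102))*(-148) = (1503/(-944 - 10) + 3980*(-1/5102))*(-148) = (1503/(-954) - 1990/2551)*(-148) = (1503*(-1/954) - 1990/2551)*(-148) = (-167/106 - 1990/2551)*(-148) = -636957/270406*(-148) = 47134818/135203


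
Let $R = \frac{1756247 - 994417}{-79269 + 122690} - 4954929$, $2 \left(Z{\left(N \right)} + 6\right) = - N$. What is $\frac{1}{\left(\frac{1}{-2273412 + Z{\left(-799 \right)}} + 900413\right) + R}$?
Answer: $- \frac{197393472577}{800331529551726864} \approx -2.4664 \cdot 10^{-7}$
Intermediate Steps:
$Z{\left(N \right)} = -6 - \frac{N}{2}$ ($Z{\left(N \right)} = -6 + \frac{\left(-1\right) N}{2} = -6 - \frac{N}{2}$)
$R = - \frac{215147210279}{43421}$ ($R = \frac{761830}{43421} - 4954929 = - \frac{215147210279}{43421} \approx -4.9549 \cdot 10^{6}$)
$\frac{1}{\left(\frac{1}{-2273412 + Z{\left(-799 \right)}} + 900413\right) + R} = \frac{1}{\left(\frac{1}{-2273412 - - \frac{787}{2}} + 900413\right) - \frac{215147210279}{43421}} = \frac{1}{\left(\frac{1}{-2273412 + \left(-6 + \frac{799}{2}\right)} + 900413\right) - \frac{215147210279}{43421}} = \frac{1}{\left(\frac{1}{-2273412 + \frac{787}{2}} + 900413\right) - \frac{215147210279}{43421}} = \frac{1}{\left(\frac{1}{- \frac{4546037}{2}} + 900413\right) - \frac{215147210279}{43421}} = \frac{1}{\left(- \frac{2}{4546037} + 900413\right) - \frac{215147210279}{43421}} = \frac{1}{\frac{4093310813279}{4546037} - \frac{215147210279}{43421}} = \frac{1}{- \frac{800331529551726864}{197393472577}} = - \frac{197393472577}{800331529551726864}$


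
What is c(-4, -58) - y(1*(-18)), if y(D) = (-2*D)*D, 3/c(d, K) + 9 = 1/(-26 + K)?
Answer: 490284/757 ≈ 647.67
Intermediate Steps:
c(d, K) = 3/(-9 + 1/(-26 + K))
y(D) = -2*D²
c(-4, -58) - y(1*(-18)) = 3*(26 - 1*(-58))/(-235 + 9*(-58)) - (-2)*(1*(-18))² = 3*(26 + 58)/(-235 - 522) - (-2)*(-18)² = 3*84/(-757) - (-2)*324 = 3*(-1/757)*84 - 1*(-648) = -252/757 + 648 = 490284/757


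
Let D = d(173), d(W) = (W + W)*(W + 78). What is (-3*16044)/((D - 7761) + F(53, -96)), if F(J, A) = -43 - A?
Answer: -24066/39569 ≈ -0.60820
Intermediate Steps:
d(W) = 2*W*(78 + W) (d(W) = (2*W)*(78 + W) = 2*W*(78 + W))
D = 86846 (D = 2*173*(78 + 173) = 2*173*251 = 86846)
(-3*16044)/((D - 7761) + F(53, -96)) = (-3*16044)/((86846 - 7761) + (-43 - 1*(-96))) = -48132/(79085 + (-43 + 96)) = -48132/(79085 + 53) = -48132/79138 = -48132*1/79138 = -24066/39569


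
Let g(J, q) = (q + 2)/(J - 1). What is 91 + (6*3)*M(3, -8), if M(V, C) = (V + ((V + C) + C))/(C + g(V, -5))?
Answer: 2089/19 ≈ 109.95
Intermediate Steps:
g(J, q) = (2 + q)/(-1 + J)
M(V, C) = (2*C + 2*V)/(C - 3/(-1 + V)) (M(V, C) = (V + ((V + C) + C))/(C + (2 - 5)/(-1 + V)) = (V + ((C + V) + C))/(C - 3/(-1 + V)) = (V + (V + 2*C))/(C - 3/(-1 + V)) = (2*C + 2*V)/(C - 3/(-1 + V)))
91 + (6*3)*M(3, -8) = 91 + (6*3)*(2*(-1 + 3)*(-8 + 3)/(-3 - 8*(-1 + 3))) = 91 + 18*(2*2*(-5)/(-3 - 8*2)) = 91 + 18*(2*2*(-5)/(-3 - 16)) = 91 + 18*(2*2*(-5)/(-19)) = 91 + 18*(2*(-1/19)*2*(-5)) = 91 + 18*(20/19) = 91 + 360/19 = 2089/19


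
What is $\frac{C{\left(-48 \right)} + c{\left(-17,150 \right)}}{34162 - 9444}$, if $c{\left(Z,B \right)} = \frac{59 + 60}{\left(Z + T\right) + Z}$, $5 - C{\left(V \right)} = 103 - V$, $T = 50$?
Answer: $- \frac{2217}{395488} \approx -0.0056057$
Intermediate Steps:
$C{\left(V \right)} = -98 + V$ ($C{\left(V \right)} = 5 - \left(103 - V\right) = 5 + \left(-103 + V\right) = -98 + V$)
$c{\left(Z,B \right)} = \frac{119}{50 + 2 Z}$ ($c{\left(Z,B \right)} = \frac{59 + 60}{\left(Z + 50\right) + Z} = \frac{119}{\left(50 + Z\right) + Z} = \frac{119}{50 + 2 Z}$)
$\frac{C{\left(-48 \right)} + c{\left(-17,150 \right)}}{34162 - 9444} = \frac{\left(-98 - 48\right) + \frac{119}{2 \left(25 - 17\right)}}{34162 - 9444} = \frac{-146 + \frac{119}{2 \cdot 8}}{24718} = \left(-146 + \frac{119}{2} \cdot \frac{1}{8}\right) \frac{1}{24718} = \left(-146 + \frac{119}{16}\right) \frac{1}{24718} = \left(- \frac{2217}{16}\right) \frac{1}{24718} = - \frac{2217}{395488}$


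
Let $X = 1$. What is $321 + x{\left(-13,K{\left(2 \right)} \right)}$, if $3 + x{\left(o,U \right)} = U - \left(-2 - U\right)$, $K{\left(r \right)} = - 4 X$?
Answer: $312$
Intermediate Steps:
$K{\left(r \right)} = -4$ ($K{\left(r \right)} = \left(-4\right) 1 = -4$)
$x{\left(o,U \right)} = -1 + 2 U$ ($x{\left(o,U \right)} = -3 + \left(U - \left(-2 - U\right)\right) = -3 + \left(U + \left(2 + U\right)\right) = -3 + \left(2 + 2 U\right) = -1 + 2 U$)
$321 + x{\left(-13,K{\left(2 \right)} \right)} = 321 + \left(-1 + 2 \left(-4\right)\right) = 321 - 9 = 312$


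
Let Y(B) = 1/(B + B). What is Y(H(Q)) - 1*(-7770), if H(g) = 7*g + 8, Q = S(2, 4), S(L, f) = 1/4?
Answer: 303032/39 ≈ 7770.1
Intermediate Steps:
S(L, f) = ¼
Q = ¼ ≈ 0.25000
H(g) = 8 + 7*g
Y(B) = 1/(2*B)
Y(H(Q)) - 1*(-7770) = 1/(2*(8 + 7*(¼))) - 1*(-7770) = 1/(2*(8 + 7/4)) + 7770 = 1/(2*(39/4)) + 7770 = (½)*(4/39) + 7770 = 2/39 + 7770 = 303032/39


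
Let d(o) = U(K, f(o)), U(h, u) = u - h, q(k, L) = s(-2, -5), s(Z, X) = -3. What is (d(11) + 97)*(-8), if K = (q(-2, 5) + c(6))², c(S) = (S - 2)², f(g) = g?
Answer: 488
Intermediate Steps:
q(k, L) = -3
c(S) = (-2 + S)²
K = 169 (K = (-3 + (-2 + 6)²)² = (-3 + 4²)² = (-3 + 16)² = 13² = 169)
d(o) = -169 + o (d(o) = o - 1*169 = o - 169 = -169 + o)
(d(11) + 97)*(-8) = ((-169 + 11) + 97)*(-8) = (-158 + 97)*(-8) = -61*(-8) = 488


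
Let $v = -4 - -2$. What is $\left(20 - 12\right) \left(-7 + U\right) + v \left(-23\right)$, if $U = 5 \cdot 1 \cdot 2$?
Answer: $70$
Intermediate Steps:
$U = 10$ ($U = 5 \cdot 2 = 10$)
$v = -2$ ($v = -4 + 2 = -2$)
$\left(20 - 12\right) \left(-7 + U\right) + v \left(-23\right) = \left(20 - 12\right) \left(-7 + 10\right) - -46 = 8 \cdot 3 + 46 = 24 + 46 = 70$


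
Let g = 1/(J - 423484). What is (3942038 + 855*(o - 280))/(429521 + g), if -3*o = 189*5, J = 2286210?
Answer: 6395321391238/800079934247 ≈ 7.9934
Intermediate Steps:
o = -315 (o = -63*5 = -1/3*945 = -315)
g = 1/1862726 (g = 1/(2286210 - 423484) = 1/1862726 ≈ 5.3685e-7)
(3942038 + 855*(o - 280))/(429521 + g) = (3942038 + 855*(-315 - 280))/(429521 + 1/1862726) = (3942038 + 855*(-595))/(800079934247/1862726) = (3942038 - 508725)*(1862726/800079934247) = 3433313*(1862726/800079934247) = 6395321391238/800079934247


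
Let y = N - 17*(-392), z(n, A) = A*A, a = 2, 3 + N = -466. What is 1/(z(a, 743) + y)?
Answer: 1/558244 ≈ 1.7913e-6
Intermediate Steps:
N = -469 (N = -3 - 466 = -469)
z(n, A) = A²
y = 6195 (y = -469 - 17*(-392) = -469 + 6664 = 6195)
1/(z(a, 743) + y) = 1/(743² + 6195) = 1/(552049 + 6195) = 1/558244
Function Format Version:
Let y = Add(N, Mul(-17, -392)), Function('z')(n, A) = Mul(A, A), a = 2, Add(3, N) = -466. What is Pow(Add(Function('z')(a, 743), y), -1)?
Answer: Rational(1, 558244) ≈ 1.7913e-6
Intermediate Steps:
N = -469 (N = Add(-3, -466) = -469)
Function('z')(n, A) = Pow(A, 2)
y = 6195 (y = Add(-469, Mul(-17, -392)) = Add(-469, 6664) = 6195)
Pow(Add(Function('z')(a, 743), y), -1) = Pow(Add(Pow(743, 2), 6195), -1) = Pow(Add(552049, 6195), -1) = Pow(558244, -1) = Rational(1, 558244)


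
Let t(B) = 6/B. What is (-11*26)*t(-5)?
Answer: 1716/5 ≈ 343.20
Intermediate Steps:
(-11*26)*t(-5) = (-11*26)*(6/(-5)) = -1716*(-1)/5 = -286*(-6/5) = 1716/5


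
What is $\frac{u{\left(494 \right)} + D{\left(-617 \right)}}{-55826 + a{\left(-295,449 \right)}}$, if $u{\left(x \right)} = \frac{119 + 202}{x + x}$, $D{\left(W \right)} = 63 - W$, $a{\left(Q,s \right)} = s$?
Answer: $- \frac{96023}{7816068} \approx -0.012285$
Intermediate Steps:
$u{\left(x \right)} = \frac{321}{2 x}$
$\frac{u{\left(494 \right)} + D{\left(-617 \right)}}{-55826 + a{\left(-295,449 \right)}} = \frac{\frac{321}{2 \cdot 494} + \left(63 - -617\right)}{-55826 + 449} = \frac{\frac{321}{2} \cdot \frac{1}{494} + \left(63 + 617\right)}{-55377} = \left(\frac{321}{988} + 680\right) \left(- \frac{1}{55377}\right) = \frac{672161}{988} \left(- \frac{1}{55377}\right) = - \frac{96023}{7816068}$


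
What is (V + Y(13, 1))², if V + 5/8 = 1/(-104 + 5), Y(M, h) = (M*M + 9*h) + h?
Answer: 19955800225/627264 ≈ 31814.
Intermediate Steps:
Y(M, h) = M² + 10*h (Y(M, h) = (M² + 9*h) + h = M² + 10*h)
V = -503/792 (V = -5/8 + 1/(-104 + 5) = -5/8 + 1/(-99) = -5/8 - 1/99 = -503/792 ≈ -0.63510)
(V + Y(13, 1))² = (-503/792 + (13² + 10*1))² = (-503/792 + (169 + 10))² = (-503/792 + 179)² = (141265/792)² = 19955800225/627264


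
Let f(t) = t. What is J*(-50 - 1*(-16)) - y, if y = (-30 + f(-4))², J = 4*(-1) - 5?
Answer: -850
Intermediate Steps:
J = -9 (J = -4 - 5 = -9)
y = 1156 (y = (-30 - 4)² = (-34)² = 1156)
J*(-50 - 1*(-16)) - y = -9*(-50 - 1*(-16)) - 1*1156 = -9*(-50 + 16) - 1156 = -9*(-34) - 1156 = 306 - 1156 = -850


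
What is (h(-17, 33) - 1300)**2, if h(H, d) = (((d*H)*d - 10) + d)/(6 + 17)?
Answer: 2341592100/529 ≈ 4.4264e+6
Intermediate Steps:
h(H, d) = -10/23 + d/23 + H*d**2/23 (h(H, d) = (((H*d)*d - 10) + d)/23 = ((H*d**2 - 10) + d)*(1/23) = ((-10 + H*d**2) + d)*(1/23) = (-10 + d + H*d**2)*(1/23) = -10/23 + d/23 + H*d**2/23)
(h(-17, 33) - 1300)**2 = ((-10/23 + (1/23)*33 + (1/23)*(-17)*33**2) - 1300)**2 = ((-10/23 + 33/23 + (1/23)*(-17)*1089) - 1300)**2 = ((-10/23 + 33/23 - 18513/23) - 1300)**2 = (-18490/23 - 1300)**2 = (-48390/23)**2 = 2341592100/529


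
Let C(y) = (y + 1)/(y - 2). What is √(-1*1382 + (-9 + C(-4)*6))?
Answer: 2*I*√347 ≈ 37.256*I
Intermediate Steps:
C(y) = (1 + y)/(-2 + y)
√(-1*1382 + (-9 + C(-4)*6)) = √(-1*1382 + (-9 + ((1 - 4)/(-2 - 4))*6)) = √(-1382 + (-9 + (-3/(-6))*6)) = √(-1382 + (-9 - ⅙*(-3)*6)) = √(-1382 + (-9 + (½)*6)) = √(-1382 + (-9 + 3)) = √(-1382 - 6) = √(-1388) = 2*I*√347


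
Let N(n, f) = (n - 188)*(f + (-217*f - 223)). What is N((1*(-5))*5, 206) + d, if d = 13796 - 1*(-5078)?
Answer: 9544021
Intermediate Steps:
N(n, f) = (-223 - 216*f)*(-188 + n) (N(n, f) = (-188 + n)*(f + (-223 - 217*f)) = (-188 + n)*(-223 - 216*f) = (-223 - 216*f)*(-188 + n))
d = 18874 (d = 13796 + 5078 = 18874)
N((1*(-5))*5, 206) + d = (41924 - 223*1*(-5)*5 + 40608*206 - 216*206*(1*(-5))*5) + 18874 = (41924 - (-1115)*5 + 8365248 - 216*206*(-5*5)) + 18874 = (41924 - 223*(-25) + 8365248 - 216*206*(-25)) + 18874 = (41924 + 5575 + 8365248 + 1112400) + 18874 = 9525147 + 18874 = 9544021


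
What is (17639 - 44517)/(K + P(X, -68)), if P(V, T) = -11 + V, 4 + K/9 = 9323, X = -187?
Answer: -26878/83673 ≈ -0.32123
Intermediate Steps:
K = 83871 (K = -36 + 9*9323 = -36 + 83907 = 83871)
(17639 - 44517)/(K + P(X, -68)) = (17639 - 44517)/(83871 + (-11 - 187)) = -26878/(83871 - 198) = -26878/83673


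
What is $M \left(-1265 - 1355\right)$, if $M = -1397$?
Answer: $3660140$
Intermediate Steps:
$M \left(-1265 - 1355\right) = - 1397 \left(-1265 - 1355\right) = \left(-1397\right) \left(-2620\right) = 3660140$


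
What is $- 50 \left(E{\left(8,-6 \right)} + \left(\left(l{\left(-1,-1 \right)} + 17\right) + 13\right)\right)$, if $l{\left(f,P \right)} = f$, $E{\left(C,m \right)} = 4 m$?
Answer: $-250$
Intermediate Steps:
$- 50 \left(E{\left(8,-6 \right)} + \left(\left(l{\left(-1,-1 \right)} + 17\right) + 13\right)\right) = - 50 \left(4 \left(-6\right) + \left(\left(-1 + 17\right) + 13\right)\right) = - 50 \left(-24 + \left(16 + 13\right)\right) = - 50 \left(-24 + 29\right) = \left(-50\right) 5 = -250$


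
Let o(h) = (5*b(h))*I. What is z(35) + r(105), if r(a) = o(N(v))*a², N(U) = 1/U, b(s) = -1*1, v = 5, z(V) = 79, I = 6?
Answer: -330671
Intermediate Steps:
b(s) = -1
o(h) = -30 (o(h) = (5*(-1))*6 = -5*6 = -30)
r(a) = -30*a²
z(35) + r(105) = 79 - 30*105² = 79 - 30*11025 = 79 - 330750 = -330671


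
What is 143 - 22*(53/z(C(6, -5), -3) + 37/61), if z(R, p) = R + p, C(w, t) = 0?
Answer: 94853/183 ≈ 518.32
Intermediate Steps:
143 - 22*(53/z(C(6, -5), -3) + 37/61) = 143 - 22*(53/(0 - 3) + 37/61) = 143 - 22*(53/(-3) + 37*(1/61)) = 143 - 22*(53*(-1/3) + 37/61) = 143 - 22*(-53/3 + 37/61) = 143 - 22*(-3122/183) = 143 + 68684/183 = 94853/183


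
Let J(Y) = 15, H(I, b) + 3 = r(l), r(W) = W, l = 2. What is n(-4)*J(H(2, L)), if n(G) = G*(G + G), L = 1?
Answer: 480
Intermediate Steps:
H(I, b) = -1 (H(I, b) = -3 + 2 = -1)
n(G) = 2*G² (n(G) = G*(2*G) = 2*G²)
n(-4)*J(H(2, L)) = (2*(-4)²)*15 = (2*16)*15 = 32*15 = 480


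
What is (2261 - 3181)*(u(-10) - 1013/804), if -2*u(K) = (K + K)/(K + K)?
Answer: 325450/201 ≈ 1619.2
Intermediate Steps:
u(K) = -½ (u(K) = -(K + K)/(2*(K + K)) = -2*K/(2*(2*K)) = -2*K*1/(2*K)/2 = -½*1 = -½)
(2261 - 3181)*(u(-10) - 1013/804) = (2261 - 3181)*(-½ - 1013/804) = -920*(-½ - 1013*1/804) = -920*(-½ - 1013/804) = -920*(-1415/804) = 325450/201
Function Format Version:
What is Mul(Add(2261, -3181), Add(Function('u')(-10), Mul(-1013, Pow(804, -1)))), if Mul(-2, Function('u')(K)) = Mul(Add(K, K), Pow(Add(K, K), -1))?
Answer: Rational(325450, 201) ≈ 1619.2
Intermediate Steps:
Function('u')(K) = Rational(-1, 2) (Function('u')(K) = Mul(Rational(-1, 2), Mul(Add(K, K), Pow(Add(K, K), -1))) = Mul(Rational(-1, 2), Mul(Mul(2, K), Pow(Mul(2, K), -1))) = Mul(Rational(-1, 2), Mul(Mul(2, K), Mul(Rational(1, 2), Pow(K, -1)))) = Mul(Rational(-1, 2), 1) = Rational(-1, 2))
Mul(Add(2261, -3181), Add(Function('u')(-10), Mul(-1013, Pow(804, -1)))) = Mul(Add(2261, -3181), Add(Rational(-1, 2), Mul(-1013, Pow(804, -1)))) = Mul(-920, Add(Rational(-1, 2), Mul(-1013, Rational(1, 804)))) = Mul(-920, Add(Rational(-1, 2), Rational(-1013, 804))) = Mul(-920, Rational(-1415, 804)) = Rational(325450, 201)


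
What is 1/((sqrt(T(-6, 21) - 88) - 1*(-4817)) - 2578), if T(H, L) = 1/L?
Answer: 47019/105277388 - I*sqrt(38787)/105277388 ≈ 0.00044662 - 1.8707e-6*I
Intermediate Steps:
1/((sqrt(T(-6, 21) - 88) - 1*(-4817)) - 2578) = 1/((sqrt(1/21 - 88) - 1*(-4817)) - 2578) = 1/((sqrt(1/21 - 88) + 4817) - 2578) = 1/((sqrt(-1847/21) + 4817) - 2578) = 1/((I*sqrt(38787)/21 + 4817) - 2578) = 1/((4817 + I*sqrt(38787)/21) - 2578) = 1/(2239 + I*sqrt(38787)/21)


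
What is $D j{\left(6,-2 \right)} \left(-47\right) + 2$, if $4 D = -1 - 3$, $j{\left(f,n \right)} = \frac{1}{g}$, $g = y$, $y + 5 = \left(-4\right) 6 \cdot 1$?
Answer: $\frac{11}{29} \approx 0.37931$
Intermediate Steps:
$y = -29$ ($y = -5 + \left(-4\right) 6 \cdot 1 = -5 - 24 = -29$)
$g = -29$
$j{\left(f,n \right)} = - \frac{1}{29}$ ($j{\left(f,n \right)} = \frac{1}{-29} = - \frac{1}{29}$)
$D = -1$ ($D = \frac{-1 - 3}{4} = \frac{1}{4} \left(-4\right) = -1$)
$D j{\left(6,-2 \right)} \left(-47\right) + 2 = \left(-1\right) \left(- \frac{1}{29}\right) \left(-47\right) + 2 = \frac{1}{29} \left(-47\right) + 2 = - \frac{47}{29} + 2 = \frac{11}{29}$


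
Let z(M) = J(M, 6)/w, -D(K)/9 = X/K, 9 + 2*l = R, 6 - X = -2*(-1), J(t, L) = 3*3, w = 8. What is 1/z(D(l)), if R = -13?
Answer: 8/9 ≈ 0.88889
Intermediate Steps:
J(t, L) = 9
X = 4 (X = 6 - (-2)*(-1) = 6 - 1*2 = 6 - 2 = 4)
l = -11 (l = -9/2 + (½)*(-13) = -9/2 - 13/2 = -11)
D(K) = -36/K
z(M) = 9/8
1/z(D(l)) = 1/(9/8) = 8/9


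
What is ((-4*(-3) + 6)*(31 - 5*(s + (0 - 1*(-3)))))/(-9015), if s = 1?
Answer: -66/3005 ≈ -0.021963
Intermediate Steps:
((-4*(-3) + 6)*(31 - 5*(s + (0 - 1*(-3)))))/(-9015) = ((-4*(-3) + 6)*(31 - 5*(1 + (0 - 1*(-3)))))/(-9015) = ((12 + 6)*(31 - 5*(1 + (0 + 3))))*(-1/9015) = (18*(31 - 5*(1 + 3)))*(-1/9015) = (18*(31 - 5*4))*(-1/9015) = (18*(31 - 20))*(-1/9015) = (18*11)*(-1/9015) = 198*(-1/9015) = -66/3005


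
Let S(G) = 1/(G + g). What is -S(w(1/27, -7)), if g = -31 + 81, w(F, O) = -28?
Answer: -1/22 ≈ -0.045455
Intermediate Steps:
g = 50
S(G) = 1/(50 + G) (S(G) = 1/(G + 50) = 1/(50 + G))
-S(w(1/27, -7)) = -1/(50 - 28) = -1/22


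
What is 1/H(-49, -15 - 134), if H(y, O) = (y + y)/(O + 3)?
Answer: 73/49 ≈ 1.4898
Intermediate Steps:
H(y, O) = 2*y/(3 + O) (H(y, O) = (2*y)/(3 + O) = 2*y/(3 + O))
1/H(-49, -15 - 134) = 1/(2*(-49)/(3 + (-15 - 134))) = 1/(2*(-49)/(3 - 149)) = 1/(2*(-49)/(-146)) = 1/(2*(-49)*(-1/146)) = 1/(49/73) = 73/49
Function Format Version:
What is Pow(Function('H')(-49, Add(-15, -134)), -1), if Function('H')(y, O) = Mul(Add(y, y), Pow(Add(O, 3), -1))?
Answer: Rational(73, 49) ≈ 1.4898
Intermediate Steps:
Function('H')(y, O) = Mul(2, y, Pow(Add(3, O), -1)) (Function('H')(y, O) = Mul(Mul(2, y), Pow(Add(3, O), -1)) = Mul(2, y, Pow(Add(3, O), -1)))
Pow(Function('H')(-49, Add(-15, -134)), -1) = Pow(Mul(2, -49, Pow(Add(3, Add(-15, -134)), -1)), -1) = Pow(Mul(2, -49, Pow(Add(3, -149), -1)), -1) = Pow(Mul(2, -49, Pow(-146, -1)), -1) = Pow(Mul(2, -49, Rational(-1, 146)), -1) = Pow(Rational(49, 73), -1) = Rational(73, 49)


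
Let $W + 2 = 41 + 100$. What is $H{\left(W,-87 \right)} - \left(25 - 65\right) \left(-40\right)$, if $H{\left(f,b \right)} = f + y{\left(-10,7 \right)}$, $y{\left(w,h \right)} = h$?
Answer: $-1454$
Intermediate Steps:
$W = 139$ ($W = -2 + \left(41 + 100\right) = -2 + 141 = 139$)
$H{\left(f,b \right)} = 7 + f$ ($H{\left(f,b \right)} = f + 7 = 7 + f$)
$H{\left(W,-87 \right)} - \left(25 - 65\right) \left(-40\right) = \left(7 + 139\right) - \left(25 - 65\right) \left(-40\right) = 146 - \left(-40\right) \left(-40\right) = 146 - 1600 = -1454$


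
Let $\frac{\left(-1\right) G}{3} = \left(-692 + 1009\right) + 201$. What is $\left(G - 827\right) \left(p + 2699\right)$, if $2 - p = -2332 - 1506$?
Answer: $-15569359$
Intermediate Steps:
$p = 3840$ ($p = 2 - \left(-2332 - 1506\right) = 2 - -3838 = 2 + 3838 = 3840$)
$G = -1554$ ($G = - 3 \left(\left(-692 + 1009\right) + 201\right) = - 3 \left(317 + 201\right) = \left(-3\right) 518 = -1554$)
$\left(G - 827\right) \left(p + 2699\right) = \left(-1554 - 827\right) \left(3840 + 2699\right) = \left(-2381\right) 6539 = -15569359$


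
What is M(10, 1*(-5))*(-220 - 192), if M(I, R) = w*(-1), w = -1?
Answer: -412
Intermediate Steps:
M(I, R) = 1 (M(I, R) = -1*(-1) = 1)
M(10, 1*(-5))*(-220 - 192) = 1*(-220 - 192) = 1*(-412) = -412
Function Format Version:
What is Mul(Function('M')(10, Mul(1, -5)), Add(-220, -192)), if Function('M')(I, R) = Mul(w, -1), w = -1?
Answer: -412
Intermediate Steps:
Function('M')(I, R) = 1 (Function('M')(I, R) = Mul(-1, -1) = 1)
Mul(Function('M')(10, Mul(1, -5)), Add(-220, -192)) = Mul(1, Add(-220, -192)) = Mul(1, -412) = -412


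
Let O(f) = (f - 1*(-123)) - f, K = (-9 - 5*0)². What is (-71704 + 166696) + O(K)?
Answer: 95115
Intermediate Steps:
K = 81 (K = (-9 + 0)² = (-9)² = 81)
O(f) = 123 (O(f) = (f + 123) - f = (123 + f) - f = 123)
(-71704 + 166696) + O(K) = (-71704 + 166696) + 123 = 94992 + 123 = 95115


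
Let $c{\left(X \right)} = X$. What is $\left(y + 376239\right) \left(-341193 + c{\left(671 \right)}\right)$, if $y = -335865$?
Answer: $-13748235228$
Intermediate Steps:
$\left(y + 376239\right) \left(-341193 + c{\left(671 \right)}\right) = \left(-335865 + 376239\right) \left(-341193 + 671\right) = 40374 \left(-340522\right) = -13748235228$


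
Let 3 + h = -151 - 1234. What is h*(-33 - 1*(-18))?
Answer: 20820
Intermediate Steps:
h = -1388 (h = -3 + (-151 - 1234) = -3 - 1385 = -1388)
h*(-33 - 1*(-18)) = -1388*(-33 - 1*(-18)) = -1388*(-33 + 18) = -1388*(-15) = 20820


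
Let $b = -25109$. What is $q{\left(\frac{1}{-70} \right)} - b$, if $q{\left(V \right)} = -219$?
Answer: $24890$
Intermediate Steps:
$q{\left(\frac{1}{-70} \right)} - b = -219 - -25109 = -219 + 25109 = 24890$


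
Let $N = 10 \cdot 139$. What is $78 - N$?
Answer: $-1312$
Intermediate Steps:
$N = 1390$
$78 - N = 78 - 1390 = -1312$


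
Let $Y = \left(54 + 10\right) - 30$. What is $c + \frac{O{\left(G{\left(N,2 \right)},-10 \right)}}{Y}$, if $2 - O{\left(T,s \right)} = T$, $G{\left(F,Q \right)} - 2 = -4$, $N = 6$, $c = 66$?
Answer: $\frac{1124}{17} \approx 66.118$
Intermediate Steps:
$G{\left(F,Q \right)} = -2$ ($G{\left(F,Q \right)} = 2 - 4 = -2$)
$O{\left(T,s \right)} = 2 - T$
$Y = 34$ ($Y = 64 - 30 = 34$)
$c + \frac{O{\left(G{\left(N,2 \right)},-10 \right)}}{Y} = 66 + \frac{2 - -2}{34} = 66 + \left(2 + 2\right) \frac{1}{34} = 66 + 4 \cdot \frac{1}{34} = 66 + \frac{2}{17} = \frac{1124}{17}$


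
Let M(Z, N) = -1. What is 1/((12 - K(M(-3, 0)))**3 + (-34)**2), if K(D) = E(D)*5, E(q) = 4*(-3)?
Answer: 1/374404 ≈ 2.6709e-6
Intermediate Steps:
E(q) = -12
K(D) = -60 (K(D) = -12*5 = -60)
1/((12 - K(M(-3, 0)))**3 + (-34)**2) = 1/((12 - 1*(-60))**3 + (-34)**2) = 1/((12 + 60)**3 + 1156) = 1/(72**3 + 1156) = 1/(373248 + 1156) = 1/374404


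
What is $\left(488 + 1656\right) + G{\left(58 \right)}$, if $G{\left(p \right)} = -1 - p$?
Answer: $2085$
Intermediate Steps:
$\left(488 + 1656\right) + G{\left(58 \right)} = \left(488 + 1656\right) - 59 = 2144 - 59 = 2085$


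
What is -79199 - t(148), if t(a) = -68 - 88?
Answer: -79043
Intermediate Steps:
t(a) = -156
-79199 - t(148) = -79199 - 1*(-156) = -79199 + 156 = -79043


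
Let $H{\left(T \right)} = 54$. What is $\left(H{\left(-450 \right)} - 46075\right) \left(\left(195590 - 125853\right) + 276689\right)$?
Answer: $-15942870946$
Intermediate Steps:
$\left(H{\left(-450 \right)} - 46075\right) \left(\left(195590 - 125853\right) + 276689\right) = \left(54 - 46075\right) \left(\left(195590 - 125853\right) + 276689\right) = - 46021 \left(\left(195590 - 125853\right) + 276689\right) = - 46021 \left(69737 + 276689\right) = \left(-46021\right) 346426 = -15942870946$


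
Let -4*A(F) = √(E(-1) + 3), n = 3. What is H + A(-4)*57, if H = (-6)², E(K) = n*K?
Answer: 36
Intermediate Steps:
E(K) = 3*K
A(F) = 0 (A(F) = -√(3*(-1) + 3)/4 = -√(-3 + 3)/4 = -√0/4 = -¼*0 = 0)
H = 36
H + A(-4)*57 = 36 + 0*57 = 36 + 0 = 36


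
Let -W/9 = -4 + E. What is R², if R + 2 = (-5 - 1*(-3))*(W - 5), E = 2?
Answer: 784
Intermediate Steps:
W = 18 (W = -9*(-4 + 2) = -9*(-2) = 18)
R = -28 (R = -2 + (-5 - 1*(-3))*(18 - 5) = -2 + (-5 + 3)*13 = -2 - 2*13 = -2 - 26 = -28)
R² = (-28)² = 784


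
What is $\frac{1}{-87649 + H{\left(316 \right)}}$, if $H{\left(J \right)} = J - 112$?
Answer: $- \frac{1}{87445} \approx -1.1436 \cdot 10^{-5}$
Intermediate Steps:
$H{\left(J \right)} = -112 + J$
$\frac{1}{-87649 + H{\left(316 \right)}} = \frac{1}{-87649 + \left(-112 + 316\right)} = \frac{1}{-87649 + 204} = \frac{1}{-87445} = - \frac{1}{87445}$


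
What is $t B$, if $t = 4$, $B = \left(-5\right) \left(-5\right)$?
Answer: $100$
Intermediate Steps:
$B = 25$
$t B = 4 \cdot 25 = 100$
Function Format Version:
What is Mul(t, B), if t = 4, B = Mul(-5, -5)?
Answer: 100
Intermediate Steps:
B = 25
Mul(t, B) = Mul(4, 25) = 100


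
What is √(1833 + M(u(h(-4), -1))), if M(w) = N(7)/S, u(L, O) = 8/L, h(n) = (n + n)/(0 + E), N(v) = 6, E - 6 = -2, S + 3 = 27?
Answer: √7333/2 ≈ 42.816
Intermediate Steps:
S = 24 (S = -3 + 27 = 24)
E = 4 (E = 6 - 2 = 4)
h(n) = n/2 (h(n) = (n + n)/(0 + 4) = (2*n)/4 = (2*n)*(¼) = n/2)
M(w) = ¼ (M(w) = 6/24 = 6*(1/24) = ¼)
√(1833 + M(u(h(-4), -1))) = √(1833 + ¼) = √(7333/4) = √7333/2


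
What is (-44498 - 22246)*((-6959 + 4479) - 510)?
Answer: 199564560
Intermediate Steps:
(-44498 - 22246)*((-6959 + 4479) - 510) = -66744*(-2480 - 510) = -66744*(-2990) = 199564560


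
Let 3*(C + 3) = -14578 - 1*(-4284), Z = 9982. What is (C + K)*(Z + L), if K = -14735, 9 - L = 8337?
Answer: -90156232/3 ≈ -3.0052e+7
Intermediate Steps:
L = -8328 (L = 9 - 1*8337 = 9 - 8337 = -8328)
C = -10303/3 (C = -3 + (-14578 - 1*(-4284))/3 = -3 + (-14578 + 4284)/3 = -3 + (⅓)*(-10294) = -3 - 10294/3 = -10303/3 ≈ -3434.3)
(C + K)*(Z + L) = (-10303/3 - 14735)*(9982 - 8328) = -54508/3*1654 = -90156232/3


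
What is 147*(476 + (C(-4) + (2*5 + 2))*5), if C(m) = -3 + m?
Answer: 73647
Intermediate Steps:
147*(476 + (C(-4) + (2*5 + 2))*5) = 147*(476 + ((-3 - 4) + (2*5 + 2))*5) = 147*(476 + (-7 + (10 + 2))*5) = 147*(476 + (-7 + 12)*5) = 147*(476 + 5*5) = 147*(476 + 25) = 147*501 = 73647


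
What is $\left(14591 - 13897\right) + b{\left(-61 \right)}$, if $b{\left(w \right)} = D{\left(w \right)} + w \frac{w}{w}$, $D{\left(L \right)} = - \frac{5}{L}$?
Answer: $\frac{38618}{61} \approx 633.08$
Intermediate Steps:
$b{\left(w \right)} = w - \frac{5}{w}$ ($b{\left(w \right)} = - \frac{5}{w} + w \frac{w}{w} = - \frac{5}{w} + w 1 = - \frac{5}{w} + w = w - \frac{5}{w}$)
$\left(14591 - 13897\right) + b{\left(-61 \right)} = \left(14591 - 13897\right) - \left(61 + \frac{5}{-61}\right) = 694 - \frac{3716}{61} = \frac{38618}{61}$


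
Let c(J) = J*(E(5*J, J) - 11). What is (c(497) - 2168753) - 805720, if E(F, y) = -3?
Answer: -2981431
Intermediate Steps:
c(J) = -14*J (c(J) = J*(-3 - 11) = J*(-14) = -14*J)
(c(497) - 2168753) - 805720 = (-14*497 - 2168753) - 805720 = (-6958 - 2168753) - 805720 = -2175711 - 805720 = -2981431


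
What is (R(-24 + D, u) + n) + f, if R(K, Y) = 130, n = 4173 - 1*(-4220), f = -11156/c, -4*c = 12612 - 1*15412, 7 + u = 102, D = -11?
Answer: 1488736/175 ≈ 8507.1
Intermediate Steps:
u = 95 (u = -7 + 102 = 95)
c = 700 (c = -(12612 - 1*15412)/4 = -(12612 - 15412)/4 = -1/4*(-2800) = 700)
f = -2789/175 (f = -11156/700 = -11156*1/700 = -2789/175 ≈ -15.937)
n = 8393 (n = 4173 + 4220 = 8393)
(R(-24 + D, u) + n) + f = (130 + 8393) - 2789/175 = 8523 - 2789/175 = 1488736/175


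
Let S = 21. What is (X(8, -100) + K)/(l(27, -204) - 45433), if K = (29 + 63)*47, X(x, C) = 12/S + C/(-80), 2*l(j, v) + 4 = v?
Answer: -121123/1275036 ≈ -0.094996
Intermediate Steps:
l(j, v) = -2 + v/2
X(x, C) = 4/7 - C/80 (X(x, C) = 12/21 + C/(-80) = 12*(1/21) + C*(-1/80) = 4/7 - C/80)
K = 4324 (K = 92*47 = 4324)
(X(8, -100) + K)/(l(27, -204) - 45433) = ((4/7 - 1/80*(-100)) + 4324)/((-2 + (½)*(-204)) - 45433) = ((4/7 + 5/4) + 4324)/((-2 - 102) - 45433) = (51/28 + 4324)/(-104 - 45433) = (121123/28)/(-45537) = (121123/28)*(-1/45537) = -121123/1275036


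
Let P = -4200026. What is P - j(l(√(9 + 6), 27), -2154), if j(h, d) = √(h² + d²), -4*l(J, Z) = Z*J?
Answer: -4200026 - 3*√8249599/4 ≈ -4.2022e+6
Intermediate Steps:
l(J, Z) = -J*Z/4 (l(J, Z) = -Z*J/4 = -J*Z/4)
j(h, d) = √(d² + h²)
P - j(l(√(9 + 6), 27), -2154) = -4200026 - √((-2154)² + (-¼*√(9 + 6)*27)²) = -4200026 - √(4639716 + (-¼*√15*27)²) = -4200026 - √(4639716 + (-27*√15/4)²) = -4200026 - √(4639716 + 10935/16) = -4200026 - √(74246391/16) = -4200026 - 3*√8249599/4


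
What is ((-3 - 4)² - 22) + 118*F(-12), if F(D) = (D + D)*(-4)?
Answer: 11355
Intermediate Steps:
F(D) = -8*D (F(D) = (2*D)*(-4) = -8*D)
((-3 - 4)² - 22) + 118*F(-12) = ((-3 - 4)² - 22) + 118*(-8*(-12)) = ((-7)² - 22) + 118*96 = (49 - 22) + 11328 = 27 + 11328 = 11355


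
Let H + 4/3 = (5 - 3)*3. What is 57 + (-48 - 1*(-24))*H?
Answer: -55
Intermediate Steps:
H = 14/3 (H = -4/3 + (5 - 3)*3 = -4/3 + 2*3 = -4/3 + 6 = 14/3 ≈ 4.6667)
57 + (-48 - 1*(-24))*H = 57 + (-48 - 1*(-24))*(14/3) = 57 + (-48 + 24)*(14/3) = 57 - 24*14/3 = 57 - 112 = -55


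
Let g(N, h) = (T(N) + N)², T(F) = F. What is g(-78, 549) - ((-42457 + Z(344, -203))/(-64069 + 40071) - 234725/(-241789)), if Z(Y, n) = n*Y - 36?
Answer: 141175690261817/5802452422 ≈ 24330.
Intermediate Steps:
Z(Y, n) = -36 + Y*n (Z(Y, n) = Y*n - 36 = -36 + Y*n)
g(N, h) = 4*N² (g(N, h) = (N + N)² = (2*N)² = 4*N²)
g(-78, 549) - ((-42457 + Z(344, -203))/(-64069 + 40071) - 234725/(-241789)) = 4*(-78)² - ((-42457 + (-36 + 344*(-203)))/(-64069 + 40071) - 234725/(-241789)) = 4*6084 - ((-42457 + (-36 - 69832))/(-23998) - 234725*(-1/241789)) = 24336 - ((-42457 - 69868)*(-1/23998) + 234725/241789) = 24336 - (-112325*(-1/23998) + 234725/241789) = 24336 - (112325/23998 + 234725/241789) = 24336 - 1*32791879975/5802452422 = 24336 - 32791879975/5802452422 = 141175690261817/5802452422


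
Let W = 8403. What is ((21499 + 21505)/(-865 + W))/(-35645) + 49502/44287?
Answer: 6649443680436/5949781523435 ≈ 1.1176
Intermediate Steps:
((21499 + 21505)/(-865 + W))/(-35645) + 49502/44287 = ((21499 + 21505)/(-865 + 8403))/(-35645) + 49502/44287 = (43004/7538)*(-1/35645) + 49502*(1/44287) = (43004*(1/7538))*(-1/35645) + 49502/44287 = (21502/3769)*(-1/35645) + 49502/44287 = -21502/134346005 + 49502/44287 = 6649443680436/5949781523435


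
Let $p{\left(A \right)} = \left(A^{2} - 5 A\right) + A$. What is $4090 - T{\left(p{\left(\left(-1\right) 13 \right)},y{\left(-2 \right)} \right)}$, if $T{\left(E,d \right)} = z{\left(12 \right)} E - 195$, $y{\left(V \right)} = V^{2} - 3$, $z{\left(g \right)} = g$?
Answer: $1633$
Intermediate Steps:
$y{\left(V \right)} = -3 + V^{2}$
$p{\left(A \right)} = A^{2} - 4 A$
$T{\left(E,d \right)} = -195 + 12 E$ ($T{\left(E,d \right)} = 12 E - 195 = -195 + 12 E$)
$4090 - T{\left(p{\left(\left(-1\right) 13 \right)},y{\left(-2 \right)} \right)} = 4090 - \left(-195 + 12 \left(-1\right) 13 \left(-4 - 13\right)\right) = 4090 - \left(-195 + 12 \left(- 13 \left(-4 - 13\right)\right)\right) = 4090 - \left(-195 + 12 \left(\left(-13\right) \left(-17\right)\right)\right) = 4090 - \left(-195 + 12 \cdot 221\right) = 4090 - \left(-195 + 2652\right) = 4090 - 2457 = 1633$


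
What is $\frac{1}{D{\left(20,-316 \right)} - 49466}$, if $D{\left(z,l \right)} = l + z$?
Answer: $- \frac{1}{49762} \approx -2.0096 \cdot 10^{-5}$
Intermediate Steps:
$\frac{1}{D{\left(20,-316 \right)} - 49466} = \frac{1}{\left(-316 + 20\right) - 49466} = \frac{1}{-296 - 49466} = \frac{1}{-49762} = - \frac{1}{49762}$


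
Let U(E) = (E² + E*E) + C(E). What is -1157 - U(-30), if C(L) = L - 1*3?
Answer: -2924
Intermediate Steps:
C(L) = -3 + L (C(L) = L - 3 = -3 + L)
U(E) = -3 + E + 2*E² (U(E) = (E² + E*E) + (-3 + E) = (E² + E²) + (-3 + E) = 2*E² + (-3 + E) = -3 + E + 2*E²)
-1157 - U(-30) = -1157 - (-3 - 30 + 2*(-30)²) = -1157 - (-3 - 30 + 2*900) = -1157 - (-3 - 30 + 1800) = -1157 - 1*1767 = -1157 - 1767 = -2924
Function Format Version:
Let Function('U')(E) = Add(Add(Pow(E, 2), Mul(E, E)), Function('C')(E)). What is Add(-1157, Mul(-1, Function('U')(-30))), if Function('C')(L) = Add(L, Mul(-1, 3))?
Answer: -2924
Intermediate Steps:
Function('C')(L) = Add(-3, L) (Function('C')(L) = Add(L, -3) = Add(-3, L))
Function('U')(E) = Add(-3, E, Mul(2, Pow(E, 2))) (Function('U')(E) = Add(Add(Pow(E, 2), Mul(E, E)), Add(-3, E)) = Add(Add(Pow(E, 2), Pow(E, 2)), Add(-3, E)) = Add(Mul(2, Pow(E, 2)), Add(-3, E)) = Add(-3, E, Mul(2, Pow(E, 2))))
Add(-1157, Mul(-1, Function('U')(-30))) = Add(-1157, Mul(-1, Add(-3, -30, Mul(2, Pow(-30, 2))))) = Add(-1157, Mul(-1, Add(-3, -30, Mul(2, 900)))) = Add(-1157, Mul(-1, Add(-3, -30, 1800))) = Add(-1157, Mul(-1, 1767)) = Add(-1157, -1767) = -2924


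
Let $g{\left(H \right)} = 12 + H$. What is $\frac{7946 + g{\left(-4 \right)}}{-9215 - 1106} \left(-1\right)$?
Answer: $\frac{7954}{10321} \approx 0.77066$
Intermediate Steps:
$\frac{7946 + g{\left(-4 \right)}}{-9215 - 1106} \left(-1\right) = \frac{7946 + \left(12 - 4\right)}{-9215 - 1106} \left(-1\right) = \frac{7946 + 8}{-10321} \left(-1\right) = 7954 \left(- \frac{1}{10321}\right) \left(-1\right) = \left(- \frac{7954}{10321}\right) \left(-1\right) = \frac{7954}{10321}$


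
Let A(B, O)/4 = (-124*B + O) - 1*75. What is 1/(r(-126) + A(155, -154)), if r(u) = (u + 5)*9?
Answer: -1/78885 ≈ -1.2677e-5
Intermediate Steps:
r(u) = 45 + 9*u (r(u) = (5 + u)*9 = 45 + 9*u)
A(B, O) = -300 - 496*B + 4*O (A(B, O) = 4*((-124*B + O) - 1*75) = 4*((O - 124*B) - 75) = 4*(-75 + O - 124*B) = -300 - 496*B + 4*O)
1/(r(-126) + A(155, -154)) = 1/((45 + 9*(-126)) + (-300 - 496*155 + 4*(-154))) = 1/((45 - 1134) + (-300 - 76880 - 616)) = 1/(-1089 - 77796) = 1/(-78885) = -1/78885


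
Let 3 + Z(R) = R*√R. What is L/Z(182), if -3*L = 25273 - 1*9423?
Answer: -15850/6028559 - 2884700*√182/18085677 ≈ -2.1544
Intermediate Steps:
Z(R) = -3 + R^(3/2) (Z(R) = -3 + R*√R = -3 + R^(3/2))
L = -15850/3 (L = -(25273 - 1*9423)/3 = -(25273 - 9423)/3 = -⅓*15850 = -15850/3 ≈ -5283.3)
L/Z(182) = -15850/(3*(-3 + 182^(3/2))) = -15850/(3*(-3 + 182*√182))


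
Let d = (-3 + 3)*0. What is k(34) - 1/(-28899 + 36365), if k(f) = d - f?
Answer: -253845/7466 ≈ -34.000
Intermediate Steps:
d = 0 (d = 0*0 = 0)
k(f) = -f (k(f) = 0 - f = -f)
k(34) - 1/(-28899 + 36365) = -1*34 - 1/(-28899 + 36365) = -34 - 1/7466 = -253845/7466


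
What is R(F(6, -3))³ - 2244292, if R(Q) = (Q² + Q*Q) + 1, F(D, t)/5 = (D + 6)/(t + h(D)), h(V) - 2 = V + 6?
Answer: -3583516242651/1771561 ≈ -2.0228e+6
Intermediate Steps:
h(V) = 8 + V (h(V) = 2 + (V + 6) = 2 + (6 + V) = 8 + V)
F(D, t) = 5*(6 + D)/(8 + D + t) (F(D, t) = 5*((D + 6)/(t + (8 + D))) = 5*((6 + D)/(8 + D + t)) = 5*(6 + D)/(8 + D + t))
R(Q) = 1 + 2*Q² (R(Q) = (Q² + Q²) + 1 = 2*Q² + 1 = 1 + 2*Q²)
R(F(6, -3))³ - 2244292 = (1 + 2*(5*(6 + 6)/(8 + 6 - 3))²)³ - 2244292 = (1 + 2*(5*12/11)²)³ - 2244292 = (1 + 2*(5*(1/11)*12)²)³ - 2244292 = (1 + 2*(60/11)²)³ - 2244292 = (1 + 2*(3600/121))³ - 2244292 = (1 + 7200/121)³ - 2244292 = (7321/121)³ - 2244292 = 392383937161/1771561 - 2244292 = -3583516242651/1771561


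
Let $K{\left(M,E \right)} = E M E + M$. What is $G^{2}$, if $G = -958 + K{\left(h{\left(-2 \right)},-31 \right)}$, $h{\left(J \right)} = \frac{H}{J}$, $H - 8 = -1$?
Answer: $18705625$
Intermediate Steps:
$H = 7$ ($H = 8 - 1 = 7$)
$h{\left(J \right)} = \frac{7}{J}$
$K{\left(M,E \right)} = M + M E^{2}$ ($K{\left(M,E \right)} = M E^{2} + M = M + M E^{2}$)
$G = -4325$ ($G = -958 + \frac{7}{-2} \left(1 + \left(-31\right)^{2}\right) = -958 + 7 \left(- \frac{1}{2}\right) \left(1 + 961\right) = -958 - 3367 = -4325$)
$G^{2} = \left(-4325\right)^{2} = 18705625$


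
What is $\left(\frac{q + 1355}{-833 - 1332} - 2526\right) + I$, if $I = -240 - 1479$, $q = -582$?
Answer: $- \frac{9191198}{2165} \approx -4245.4$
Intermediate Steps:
$I = -1719$ ($I = -240 - 1479 = -1719$)
$\left(\frac{q + 1355}{-833 - 1332} - 2526\right) + I = \left(\frac{-582 + 1355}{-833 - 1332} - 2526\right) - 1719 = \left(\frac{773}{-2165} - 2526\right) - 1719 = \left(773 \left(- \frac{1}{2165}\right) - 2526\right) - 1719 = \left(- \frac{773}{2165} - 2526\right) - 1719 = - \frac{5469563}{2165} - 1719 = - \frac{9191198}{2165}$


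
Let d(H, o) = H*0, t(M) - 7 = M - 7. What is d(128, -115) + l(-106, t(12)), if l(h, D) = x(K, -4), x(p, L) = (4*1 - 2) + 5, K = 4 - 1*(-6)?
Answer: 7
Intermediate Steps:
K = 10 (K = 4 + 6 = 10)
x(p, L) = 7 (x(p, L) = (4 - 2) + 5 = 2 + 5 = 7)
t(M) = M (t(M) = 7 + (M - 7) = 7 + (-7 + M) = M)
d(H, o) = 0
l(h, D) = 7
d(128, -115) + l(-106, t(12)) = 0 + 7 = 7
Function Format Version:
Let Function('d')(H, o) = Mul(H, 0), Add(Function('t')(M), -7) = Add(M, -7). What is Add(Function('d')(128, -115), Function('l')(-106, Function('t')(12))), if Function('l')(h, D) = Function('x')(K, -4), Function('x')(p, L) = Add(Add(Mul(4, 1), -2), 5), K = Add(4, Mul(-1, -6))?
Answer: 7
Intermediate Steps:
K = 10 (K = Add(4, 6) = 10)
Function('x')(p, L) = 7 (Function('x')(p, L) = Add(Add(4, -2), 5) = Add(2, 5) = 7)
Function('t')(M) = M (Function('t')(M) = Add(7, Add(M, -7)) = Add(7, Add(-7, M)) = M)
Function('d')(H, o) = 0
Function('l')(h, D) = 7
Add(Function('d')(128, -115), Function('l')(-106, Function('t')(12))) = Add(0, 7) = 7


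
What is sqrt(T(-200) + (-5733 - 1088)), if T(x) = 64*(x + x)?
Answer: I*sqrt(32421) ≈ 180.06*I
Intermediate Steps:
T(x) = 128*x (T(x) = 64*(2*x) = 128*x)
sqrt(T(-200) + (-5733 - 1088)) = sqrt(128*(-200) + (-5733 - 1088)) = sqrt(-25600 - 6821) = sqrt(-32421) = I*sqrt(32421)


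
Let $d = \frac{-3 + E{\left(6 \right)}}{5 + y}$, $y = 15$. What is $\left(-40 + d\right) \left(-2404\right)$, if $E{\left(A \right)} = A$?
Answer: $\frac{478997}{5} \approx 95799.0$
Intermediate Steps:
$d = \frac{3}{20}$ ($d = \frac{-3 + 6}{5 + 15} = \frac{3}{20} \approx 0.15$)
$\left(-40 + d\right) \left(-2404\right) = \left(-40 + \frac{3}{20}\right) \left(-2404\right) = \left(- \frac{797}{20}\right) \left(-2404\right) = \frac{478997}{5}$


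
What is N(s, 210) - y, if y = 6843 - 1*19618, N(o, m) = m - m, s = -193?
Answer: 12775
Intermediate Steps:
N(o, m) = 0
y = -12775 (y = 6843 - 19618 = -12775)
N(s, 210) - y = 0 - 1*(-12775) = 0 + 12775 = 12775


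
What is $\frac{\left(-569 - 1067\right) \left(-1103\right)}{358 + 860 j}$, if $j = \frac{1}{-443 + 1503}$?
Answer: $\frac{95638924}{19017} \approx 5029.1$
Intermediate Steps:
$j = \frac{1}{1060} \approx 0.0009434$
$\frac{\left(-569 - 1067\right) \left(-1103\right)}{358 + 860 j} = \frac{\left(-569 - 1067\right) \left(-1103\right)}{358 + 860 \cdot \frac{1}{1060}} = \frac{\left(-1636\right) \left(-1103\right)}{358 + \frac{43}{53}} = \frac{1804508}{\frac{19017}{53}} = 1804508 \cdot \frac{53}{19017} = \frac{95638924}{19017}$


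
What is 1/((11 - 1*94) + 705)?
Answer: 1/622 ≈ 0.0016077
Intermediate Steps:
1/((11 - 1*94) + 705) = 1/((11 - 94) + 705) = 1/(-83 + 705) = 1/622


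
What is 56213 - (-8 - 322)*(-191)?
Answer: -6817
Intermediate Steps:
56213 - (-8 - 322)*(-191) = 56213 - (-330)*(-191) = 56213 - 1*63030 = 56213 - 63030 = -6817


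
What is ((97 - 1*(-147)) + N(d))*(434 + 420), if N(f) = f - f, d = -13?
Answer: 208376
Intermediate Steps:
N(f) = 0
((97 - 1*(-147)) + N(d))*(434 + 420) = ((97 - 1*(-147)) + 0)*(434 + 420) = ((97 + 147) + 0)*854 = (244 + 0)*854 = 244*854 = 208376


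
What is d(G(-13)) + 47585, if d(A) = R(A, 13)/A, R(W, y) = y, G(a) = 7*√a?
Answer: 47585 - I*√13/7 ≈ 47585.0 - 0.51508*I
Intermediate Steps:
d(A) = 13/A
d(G(-13)) + 47585 = 13/((7*√(-13))) + 47585 = 13/((7*(I*√13))) + 47585 = 13/((7*I*√13)) + 47585 = 13*(-I*√13/91) + 47585 = -I*√13/7 + 47585 = 47585 - I*√13/7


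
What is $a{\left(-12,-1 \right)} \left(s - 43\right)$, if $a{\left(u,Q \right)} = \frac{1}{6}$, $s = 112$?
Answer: $\frac{23}{2} \approx 11.5$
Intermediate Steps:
$a{\left(u,Q \right)} = \frac{1}{6}$
$a{\left(-12,-1 \right)} \left(s - 43\right) = \frac{112 - 43}{6} = \frac{1}{6} \cdot 69 = \frac{23}{2}$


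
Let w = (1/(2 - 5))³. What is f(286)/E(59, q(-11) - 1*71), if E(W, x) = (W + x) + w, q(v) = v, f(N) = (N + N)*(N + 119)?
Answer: -3127410/311 ≈ -10056.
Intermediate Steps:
f(N) = 2*N*(119 + N) (f(N) = (2*N)*(119 + N) = 2*N*(119 + N))
w = -1/27 (w = (1/(-3))³ = (-⅓)³ = -1/27 ≈ -0.037037)
E(W, x) = -1/27 + W + x (E(W, x) = (W + x) - 1/27 = -1/27 + W + x)
f(286)/E(59, q(-11) - 1*71) = (2*286*(119 + 286))/(-1/27 + 59 + (-11 - 1*71)) = (2*286*405)/(-1/27 + 59 + (-11 - 71)) = 231660/(-1/27 + 59 - 82) = 231660/(-622/27) = 231660*(-27/622) = -3127410/311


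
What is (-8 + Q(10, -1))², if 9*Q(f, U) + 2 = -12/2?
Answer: 6400/81 ≈ 79.012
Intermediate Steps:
Q(f, U) = -8/9 (Q(f, U) = -2/9 + (-12/2)/9 = -2/9 + (-12*½)/9 = -2/9 + (⅑)*(-6) = -2/9 - ⅔ = -8/9)
(-8 + Q(10, -1))² = (-8 - 8/9)² = (-80/9)² = 6400/81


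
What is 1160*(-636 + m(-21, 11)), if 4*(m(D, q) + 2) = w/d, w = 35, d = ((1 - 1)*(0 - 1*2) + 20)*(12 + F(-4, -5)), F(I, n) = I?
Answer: -11840265/16 ≈ -7.4002e+5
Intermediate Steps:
d = 160 (d = ((1 - 1)*(0 - 1*2) + 20)*(12 - 4) = (0*(0 - 2) + 20)*8 = (0*(-2) + 20)*8 = (0 + 20)*8 = 20*8 = 160)
m(D, q) = -249/128 (m(D, q) = -2 + (35/160)/4 = -2 + (35*(1/160))/4 = -2 + (¼)*(7/32) = -2 + 7/128 = -249/128)
1160*(-636 + m(-21, 11)) = 1160*(-636 - 249/128) = 1160*(-81657/128) = -11840265/16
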